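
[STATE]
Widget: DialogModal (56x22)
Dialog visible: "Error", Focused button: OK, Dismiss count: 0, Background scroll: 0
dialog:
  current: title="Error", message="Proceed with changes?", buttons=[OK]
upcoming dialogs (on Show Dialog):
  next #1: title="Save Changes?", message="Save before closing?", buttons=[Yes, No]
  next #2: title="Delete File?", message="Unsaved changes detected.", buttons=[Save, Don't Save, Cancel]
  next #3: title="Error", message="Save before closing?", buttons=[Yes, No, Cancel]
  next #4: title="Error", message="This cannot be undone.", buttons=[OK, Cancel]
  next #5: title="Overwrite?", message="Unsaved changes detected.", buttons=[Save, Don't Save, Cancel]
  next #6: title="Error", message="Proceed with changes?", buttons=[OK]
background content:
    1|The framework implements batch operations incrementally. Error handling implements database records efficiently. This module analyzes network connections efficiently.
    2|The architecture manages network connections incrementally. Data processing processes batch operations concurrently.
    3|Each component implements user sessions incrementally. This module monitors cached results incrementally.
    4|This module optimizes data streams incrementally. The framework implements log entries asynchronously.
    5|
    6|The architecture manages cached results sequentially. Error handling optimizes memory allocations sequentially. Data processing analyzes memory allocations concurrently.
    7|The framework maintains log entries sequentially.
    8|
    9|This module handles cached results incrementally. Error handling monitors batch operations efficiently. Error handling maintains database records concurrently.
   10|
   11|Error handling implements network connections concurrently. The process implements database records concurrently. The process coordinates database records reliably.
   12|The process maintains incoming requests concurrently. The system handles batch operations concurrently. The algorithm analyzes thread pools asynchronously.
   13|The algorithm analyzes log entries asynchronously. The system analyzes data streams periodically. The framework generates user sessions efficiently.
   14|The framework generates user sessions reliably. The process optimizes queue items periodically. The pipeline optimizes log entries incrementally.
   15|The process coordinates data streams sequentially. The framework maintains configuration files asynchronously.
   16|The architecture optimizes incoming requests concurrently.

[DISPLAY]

The framework implements batch operations incrementally.
The architecture manages network connections incremental
Each component implements user sessions incrementally. T
This module optimizes data streams incrementally. The fr
                                                        
The architecture manages cached results sequentially. Er
The framework maintains log entries sequentially.       
                                                        
This module han┌───────────────────────┐mentally. Error 
               │         Error         │                
Error handling │ Proceed with changes? │tions concurrent
The process mai│          [OK]         │concurrently. Th
The algorithm a└───────────────────────┘hronously. The s
The framework generates user sessions reliably. The proc
The process coordinates data streams sequentially. The f
The architecture optimizes incoming requests concurrentl
                                                        
                                                        
                                                        
                                                        
                                                        
                                                        


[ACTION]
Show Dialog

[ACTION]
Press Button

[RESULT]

The framework implements batch operations incrementally.
The architecture manages network connections incremental
Each component implements user sessions incrementally. T
This module optimizes data streams incrementally. The fr
                                                        
The architecture manages cached results sequentially. Er
The framework maintains log entries sequentially.       
                                                        
This module handles cached results incrementally. Error 
                                                        
Error handling implements network connections concurrent
The process maintains incoming requests concurrently. Th
The algorithm analyzes log entries asynchronously. The s
The framework generates user sessions reliably. The proc
The process coordinates data streams sequentially. The f
The architecture optimizes incoming requests concurrentl
                                                        
                                                        
                                                        
                                                        
                                                        
                                                        


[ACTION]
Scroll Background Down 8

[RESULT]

This module handles cached results incrementally. Error 
                                                        
Error handling implements network connections concurrent
The process maintains incoming requests concurrently. Th
The algorithm analyzes log entries asynchronously. The s
The framework generates user sessions reliably. The proc
The process coordinates data streams sequentially. The f
The architecture optimizes incoming requests concurrentl
                                                        
                                                        
                                                        
                                                        
                                                        
                                                        
                                                        
                                                        
                                                        
                                                        
                                                        
                                                        
                                                        
                                                        


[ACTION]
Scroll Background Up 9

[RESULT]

The framework implements batch operations incrementally.
The architecture manages network connections incremental
Each component implements user sessions incrementally. T
This module optimizes data streams incrementally. The fr
                                                        
The architecture manages cached results sequentially. Er
The framework maintains log entries sequentially.       
                                                        
This module handles cached results incrementally. Error 
                                                        
Error handling implements network connections concurrent
The process maintains incoming requests concurrently. Th
The algorithm analyzes log entries asynchronously. The s
The framework generates user sessions reliably. The proc
The process coordinates data streams sequentially. The f
The architecture optimizes incoming requests concurrentl
                                                        
                                                        
                                                        
                                                        
                                                        
                                                        


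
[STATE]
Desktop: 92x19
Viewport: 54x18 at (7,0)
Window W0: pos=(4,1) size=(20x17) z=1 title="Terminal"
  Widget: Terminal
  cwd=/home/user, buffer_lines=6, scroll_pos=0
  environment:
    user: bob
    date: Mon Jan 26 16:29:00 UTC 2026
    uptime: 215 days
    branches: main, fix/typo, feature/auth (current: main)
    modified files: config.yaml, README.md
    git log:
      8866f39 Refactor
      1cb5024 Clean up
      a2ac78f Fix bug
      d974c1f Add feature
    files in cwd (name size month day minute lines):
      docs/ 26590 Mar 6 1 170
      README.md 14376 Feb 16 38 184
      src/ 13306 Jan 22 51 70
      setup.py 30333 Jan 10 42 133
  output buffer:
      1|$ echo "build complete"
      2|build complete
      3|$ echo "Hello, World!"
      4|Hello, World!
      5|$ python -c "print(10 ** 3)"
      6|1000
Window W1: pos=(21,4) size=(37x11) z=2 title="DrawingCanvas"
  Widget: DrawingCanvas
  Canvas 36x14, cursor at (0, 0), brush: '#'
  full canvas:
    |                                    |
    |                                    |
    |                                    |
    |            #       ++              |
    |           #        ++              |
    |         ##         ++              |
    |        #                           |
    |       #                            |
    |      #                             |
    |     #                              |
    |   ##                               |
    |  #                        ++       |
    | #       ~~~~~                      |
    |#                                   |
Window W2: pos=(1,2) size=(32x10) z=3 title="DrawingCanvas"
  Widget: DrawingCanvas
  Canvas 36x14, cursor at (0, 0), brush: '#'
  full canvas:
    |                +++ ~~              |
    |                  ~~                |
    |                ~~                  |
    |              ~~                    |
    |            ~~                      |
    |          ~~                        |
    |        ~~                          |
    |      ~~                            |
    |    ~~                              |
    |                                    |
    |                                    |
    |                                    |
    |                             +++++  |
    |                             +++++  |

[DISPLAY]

                                                      
━━━━━━━━━━━━━━━━┓                                     
━━━━━━━━━━━━━━━━━━━━━━━━━┓                            
ingCanvas                ┃                            
─────────────────────────┨━━━━━━━━━━━━━━━━━━━━━━━━┓   
           +++ ~~        ┃vas                     ┃   
             ~~          ┃────────────────────────┨   
           ~~            ┃                        ┃   
         ~~              ┃                        ┃   
       ~~                ┃                        ┃   
     ~~                  ┃ #       ++             ┃   
━━━━━━━━━━━━━━━━━━━━━━━━━┛#        ++             ┃   
              ┃         ##         ++             ┃   
              ┃        #                          ┃   
              ┗━━━━━━━━━━━━━━━━━━━━━━━━━━━━━━━━━━━┛   
                ┃                                     
                ┃                                     
━━━━━━━━━━━━━━━━┛                                     


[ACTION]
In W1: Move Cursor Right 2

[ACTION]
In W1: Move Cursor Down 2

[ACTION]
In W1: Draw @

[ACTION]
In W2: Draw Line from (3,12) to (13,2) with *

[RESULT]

                                                      
━━━━━━━━━━━━━━━━┓                                     
━━━━━━━━━━━━━━━━━━━━━━━━━┓                            
ingCanvas                ┃                            
─────────────────────────┨━━━━━━━━━━━━━━━━━━━━━━━━┓   
           +++ ~~        ┃vas                     ┃   
             ~~          ┃────────────────────────┨   
           ~~            ┃                        ┃   
       * ~~              ┃                        ┃   
      *~~                ┃                        ┃   
     *~                  ┃ #       ++             ┃   
━━━━━━━━━━━━━━━━━━━━━━━━━┛#        ++             ┃   
              ┃         ##         ++             ┃   
              ┃        #                          ┃   
              ┗━━━━━━━━━━━━━━━━━━━━━━━━━━━━━━━━━━━┛   
                ┃                                     
                ┃                                     
━━━━━━━━━━━━━━━━┛                                     


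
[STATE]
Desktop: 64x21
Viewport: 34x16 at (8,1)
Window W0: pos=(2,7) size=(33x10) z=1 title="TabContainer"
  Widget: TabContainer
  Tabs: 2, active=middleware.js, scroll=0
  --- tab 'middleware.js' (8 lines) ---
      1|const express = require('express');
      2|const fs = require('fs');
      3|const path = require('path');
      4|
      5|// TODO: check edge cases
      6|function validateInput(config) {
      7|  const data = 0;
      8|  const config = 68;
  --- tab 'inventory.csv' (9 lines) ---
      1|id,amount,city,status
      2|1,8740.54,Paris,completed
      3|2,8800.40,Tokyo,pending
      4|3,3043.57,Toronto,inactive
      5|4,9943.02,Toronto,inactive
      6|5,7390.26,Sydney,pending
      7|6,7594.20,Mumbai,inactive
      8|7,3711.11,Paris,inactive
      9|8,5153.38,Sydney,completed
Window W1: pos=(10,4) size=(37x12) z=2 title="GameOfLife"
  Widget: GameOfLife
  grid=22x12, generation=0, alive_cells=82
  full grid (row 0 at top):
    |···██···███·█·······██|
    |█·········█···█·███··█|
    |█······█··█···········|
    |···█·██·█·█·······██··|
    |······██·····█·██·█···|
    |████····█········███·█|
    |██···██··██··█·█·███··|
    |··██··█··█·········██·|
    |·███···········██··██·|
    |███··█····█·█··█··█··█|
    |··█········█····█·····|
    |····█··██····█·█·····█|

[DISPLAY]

                                  
                                  
                                  
  ┏━━━━━━━━━━━━━━━━━━━━━━━━━━━━━━━
  ┃ GameOfLife                    
  ┠───────────────────────────────
━━┃Gen: 0                         
on┃█······█··█···········         
──┃···█·██·█·█·······██··         
le┃······██·····█·██·█···         
──┃████····█········███·█         
 e┃██···██··██··█·█·███··         
 f┃··██··█··█·········██·         
 p┃·███···········██··██·         
  ┗━━━━━━━━━━━━━━━━━━━━━━━━━━━━━━━
━━━━━━━━━━━━━━━━━━━━━━━━━━┛       


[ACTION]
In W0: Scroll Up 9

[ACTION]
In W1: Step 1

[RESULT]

                                  
                                  
                                  
  ┏━━━━━━━━━━━━━━━━━━━━━━━━━━━━━━━
  ┃ GameOfLife                    
  ┠───────────────────────────────
━━┃Gen: 1                         
on┃······██··██·······█··         
──┃·····█··██·······███··         
le┃·█·████·██······█···█·         
──┃█·█··█··██·····█····█·         
 e┃█···███████·····██····         
 f┃█··████··██···██·█····         
 p┃█···█··········██·█··█         
  ┗━━━━━━━━━━━━━━━━━━━━━━━━━━━━━━━
━━━━━━━━━━━━━━━━━━━━━━━━━━┛       


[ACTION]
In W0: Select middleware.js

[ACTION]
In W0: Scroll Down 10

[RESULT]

                                  
                                  
                                  
  ┏━━━━━━━━━━━━━━━━━━━━━━━━━━━━━━━
  ┃ GameOfLife                    
  ┠───────────────────────────────
━━┃Gen: 1                         
on┃······██··██·······█··         
──┃·····█··██·······███··         
le┃·█·████·██······█···█·         
──┃█·█··█··██·····█····█·         
st┃█···███████·····██····         
  ┃█··████··██···██·█····         
  ┃█···█··········██·█··█         
  ┗━━━━━━━━━━━━━━━━━━━━━━━━━━━━━━━
━━━━━━━━━━━━━━━━━━━━━━━━━━┛       


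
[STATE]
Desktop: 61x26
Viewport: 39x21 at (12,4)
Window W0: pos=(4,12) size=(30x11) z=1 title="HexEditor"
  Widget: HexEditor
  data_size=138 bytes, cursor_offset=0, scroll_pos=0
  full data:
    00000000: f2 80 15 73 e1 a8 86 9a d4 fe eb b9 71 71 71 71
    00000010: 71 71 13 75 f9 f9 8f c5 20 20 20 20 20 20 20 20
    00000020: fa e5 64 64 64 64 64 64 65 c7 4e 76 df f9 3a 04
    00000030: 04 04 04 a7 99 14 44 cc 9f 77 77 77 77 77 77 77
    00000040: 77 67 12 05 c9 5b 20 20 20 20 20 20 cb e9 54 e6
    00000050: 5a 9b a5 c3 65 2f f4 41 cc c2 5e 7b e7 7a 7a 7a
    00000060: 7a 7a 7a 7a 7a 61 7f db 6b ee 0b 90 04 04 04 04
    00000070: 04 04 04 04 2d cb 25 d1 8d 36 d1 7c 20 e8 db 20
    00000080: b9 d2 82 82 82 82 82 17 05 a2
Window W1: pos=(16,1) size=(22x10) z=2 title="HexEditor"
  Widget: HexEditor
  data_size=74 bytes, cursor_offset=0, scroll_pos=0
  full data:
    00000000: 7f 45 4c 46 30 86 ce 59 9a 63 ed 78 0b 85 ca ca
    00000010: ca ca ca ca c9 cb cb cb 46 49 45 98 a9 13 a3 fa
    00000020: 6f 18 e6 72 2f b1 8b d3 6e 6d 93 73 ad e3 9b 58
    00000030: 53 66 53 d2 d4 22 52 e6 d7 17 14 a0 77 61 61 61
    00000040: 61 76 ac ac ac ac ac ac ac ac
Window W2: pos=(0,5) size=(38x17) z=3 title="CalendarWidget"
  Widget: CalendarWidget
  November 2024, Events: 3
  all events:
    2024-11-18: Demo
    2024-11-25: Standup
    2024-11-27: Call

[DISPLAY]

    ┃00000000  7F 45 4c 4┃             
━━━━━━━━━━━━━━━━━━━━━━━━━┓             
dget                     ┃             
─────────────────────────┨             
November 2024            ┃             
 Fr Sa Su                ┃             
  1  2  3                ┃             
  8  9 10                ┃             
 15 16 17                ┃             
1 22 23 24               ┃             
28 29 30                 ┃             
                         ┃             
                         ┃             
                         ┃             
                         ┃             
                         ┃             
                         ┃             
━━━━━━━━━━━━━━━━━━━━━━━━━┛             
━━━━━━━━━━━━━━━━━━━━━┛                 
                                       
                                       


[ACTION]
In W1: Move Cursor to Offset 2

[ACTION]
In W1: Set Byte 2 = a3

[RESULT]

    ┃00000000  7f 45 A3 4┃             
━━━━━━━━━━━━━━━━━━━━━━━━━┓             
dget                     ┃             
─────────────────────────┨             
November 2024            ┃             
 Fr Sa Su                ┃             
  1  2  3                ┃             
  8  9 10                ┃             
 15 16 17                ┃             
1 22 23 24               ┃             
28 29 30                 ┃             
                         ┃             
                         ┃             
                         ┃             
                         ┃             
                         ┃             
                         ┃             
━━━━━━━━━━━━━━━━━━━━━━━━━┛             
━━━━━━━━━━━━━━━━━━━━━┛                 
                                       
                                       


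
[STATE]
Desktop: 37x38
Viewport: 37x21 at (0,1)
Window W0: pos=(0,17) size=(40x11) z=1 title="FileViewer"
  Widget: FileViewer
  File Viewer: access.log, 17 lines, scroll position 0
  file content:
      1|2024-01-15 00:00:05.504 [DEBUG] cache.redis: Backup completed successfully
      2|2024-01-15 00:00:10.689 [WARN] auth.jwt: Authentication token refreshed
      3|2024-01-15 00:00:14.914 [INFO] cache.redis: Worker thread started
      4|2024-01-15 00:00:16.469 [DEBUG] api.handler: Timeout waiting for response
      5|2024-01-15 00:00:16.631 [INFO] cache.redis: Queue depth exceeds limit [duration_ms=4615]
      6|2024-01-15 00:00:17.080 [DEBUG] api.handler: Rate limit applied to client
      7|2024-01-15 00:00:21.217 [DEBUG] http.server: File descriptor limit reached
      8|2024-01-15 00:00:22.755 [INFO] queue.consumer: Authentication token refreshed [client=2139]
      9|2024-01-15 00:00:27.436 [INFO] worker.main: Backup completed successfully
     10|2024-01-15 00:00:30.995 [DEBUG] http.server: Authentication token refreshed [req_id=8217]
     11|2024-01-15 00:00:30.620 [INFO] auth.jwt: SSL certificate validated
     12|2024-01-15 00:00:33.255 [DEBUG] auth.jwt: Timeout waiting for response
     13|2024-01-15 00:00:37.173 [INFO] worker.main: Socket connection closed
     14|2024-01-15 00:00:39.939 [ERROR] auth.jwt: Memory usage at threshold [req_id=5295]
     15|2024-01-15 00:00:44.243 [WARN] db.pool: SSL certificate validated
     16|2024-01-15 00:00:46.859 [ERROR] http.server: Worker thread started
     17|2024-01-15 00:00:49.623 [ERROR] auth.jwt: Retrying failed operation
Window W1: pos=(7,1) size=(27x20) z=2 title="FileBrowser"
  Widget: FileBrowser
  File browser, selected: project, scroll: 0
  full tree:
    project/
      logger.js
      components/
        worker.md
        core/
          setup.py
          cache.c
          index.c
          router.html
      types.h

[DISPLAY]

       ┏━━━━━━━━━━━━━━━━━━━━━━━━━┓   
       ┃ FileBrowser             ┃   
       ┠─────────────────────────┨   
       ┃> [-] project/           ┃   
       ┃    logger.js            ┃   
       ┃    [+] components/      ┃   
       ┃    types.h              ┃   
       ┃                         ┃   
       ┃                         ┃   
       ┃                         ┃   
       ┃                         ┃   
       ┃                         ┃   
       ┃                         ┃   
       ┃                         ┃   
       ┃                         ┃   
       ┃                         ┃   
┏━━━━━━┃                         ┃━━━
┃ FileV┃                         ┃   
┠──────┃                         ┃───
┃2024-0┗━━━━━━━━━━━━━━━━━━━━━━━━━┛ach
┃2024-01-15 00:00:10.689 [WARN] auth.


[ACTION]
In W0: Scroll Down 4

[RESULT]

       ┏━━━━━━━━━━━━━━━━━━━━━━━━━┓   
       ┃ FileBrowser             ┃   
       ┠─────────────────────────┨   
       ┃> [-] project/           ┃   
       ┃    logger.js            ┃   
       ┃    [+] components/      ┃   
       ┃    types.h              ┃   
       ┃                         ┃   
       ┃                         ┃   
       ┃                         ┃   
       ┃                         ┃   
       ┃                         ┃   
       ┃                         ┃   
       ┃                         ┃   
       ┃                         ┃   
       ┃                         ┃   
┏━━━━━━┃                         ┃━━━
┃ FileV┃                         ┃   
┠──────┃                         ┃───
┃2024-0┗━━━━━━━━━━━━━━━━━━━━━━━━━┛che
┃2024-01-15 00:00:17.080 [DEBUG] api.


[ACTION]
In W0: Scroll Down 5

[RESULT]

       ┏━━━━━━━━━━━━━━━━━━━━━━━━━┓   
       ┃ FileBrowser             ┃   
       ┠─────────────────────────┨   
       ┃> [-] project/           ┃   
       ┃    logger.js            ┃   
       ┃    [+] components/      ┃   
       ┃    types.h              ┃   
       ┃                         ┃   
       ┃                         ┃   
       ┃                         ┃   
       ┃                         ┃   
       ┃                         ┃   
       ┃                         ┃   
       ┃                         ┃   
       ┃                         ┃   
       ┃                         ┃   
┏━━━━━━┃                         ┃━━━
┃ FileV┃                         ┃   
┠──────┃                         ┃───
┃2024-0┗━━━━━━━━━━━━━━━━━━━━━━━━━┛ttp
┃2024-01-15 00:00:30.620 [INFO] auth.


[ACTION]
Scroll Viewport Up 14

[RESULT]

                                     
       ┏━━━━━━━━━━━━━━━━━━━━━━━━━┓   
       ┃ FileBrowser             ┃   
       ┠─────────────────────────┨   
       ┃> [-] project/           ┃   
       ┃    logger.js            ┃   
       ┃    [+] components/      ┃   
       ┃    types.h              ┃   
       ┃                         ┃   
       ┃                         ┃   
       ┃                         ┃   
       ┃                         ┃   
       ┃                         ┃   
       ┃                         ┃   
       ┃                         ┃   
       ┃                         ┃   
       ┃                         ┃   
┏━━━━━━┃                         ┃━━━
┃ FileV┃                         ┃   
┠──────┃                         ┃───
┃2024-0┗━━━━━━━━━━━━━━━━━━━━━━━━━┛ttp


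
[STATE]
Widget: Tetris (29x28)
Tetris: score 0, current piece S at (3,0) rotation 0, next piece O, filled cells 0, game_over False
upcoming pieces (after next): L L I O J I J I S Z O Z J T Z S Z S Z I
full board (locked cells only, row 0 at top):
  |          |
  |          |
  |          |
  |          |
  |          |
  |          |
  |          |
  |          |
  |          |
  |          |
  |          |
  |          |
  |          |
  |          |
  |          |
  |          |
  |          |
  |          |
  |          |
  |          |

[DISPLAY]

    ░░    │Next:             
   ░░     │▓▓                
          │▓▓                
          │                  
          │                  
          │                  
          │Score:            
          │0                 
          │                  
          │                  
          │                  
          │                  
          │                  
          │                  
          │                  
          │                  
          │                  
          │                  
          │                  
          │                  
          │                  
          │                  
          │                  
          │                  
          │                  
          │                  
          │                  
          │                  


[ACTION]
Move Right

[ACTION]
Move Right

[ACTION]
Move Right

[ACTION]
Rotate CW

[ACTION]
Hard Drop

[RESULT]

    ▓▓    │Next:             
    ▓▓    │  ▒               
          │▒▒▒               
          │                  
          │                  
          │                  
          │Score:            
          │0                 
          │                  
          │                  
          │                  
          │                  
          │                  
          │                  
          │                  
          │                  
          │                  
      ░   │                  
      ░░  │                  
       ░  │                  
          │                  
          │                  
          │                  
          │                  
          │                  
          │                  
          │                  
          │                  


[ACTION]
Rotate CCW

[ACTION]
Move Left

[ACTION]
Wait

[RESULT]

          │Next:             
   ▓▓     │  ▒               
   ▓▓     │▒▒▒               
          │                  
          │                  
          │                  
          │Score:            
          │0                 
          │                  
          │                  
          │                  
          │                  
          │                  
          │                  
          │                  
          │                  
          │                  
      ░   │                  
      ░░  │                  
       ░  │                  
          │                  
          │                  
          │                  
          │                  
          │                  
          │                  
          │                  
          │                  


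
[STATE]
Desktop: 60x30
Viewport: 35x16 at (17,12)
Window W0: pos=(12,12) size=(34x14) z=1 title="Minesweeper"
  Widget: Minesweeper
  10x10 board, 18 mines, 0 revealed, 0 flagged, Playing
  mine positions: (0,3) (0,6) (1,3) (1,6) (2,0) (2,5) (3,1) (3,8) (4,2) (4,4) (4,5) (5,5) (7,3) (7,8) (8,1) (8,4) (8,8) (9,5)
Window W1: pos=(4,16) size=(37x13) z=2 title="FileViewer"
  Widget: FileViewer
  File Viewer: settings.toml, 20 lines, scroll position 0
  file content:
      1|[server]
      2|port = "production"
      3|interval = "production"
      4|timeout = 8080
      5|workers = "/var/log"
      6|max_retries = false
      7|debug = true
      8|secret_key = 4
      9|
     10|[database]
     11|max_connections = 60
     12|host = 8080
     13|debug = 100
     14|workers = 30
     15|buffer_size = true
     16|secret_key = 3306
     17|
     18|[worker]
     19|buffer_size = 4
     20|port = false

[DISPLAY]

━━━━━━━━━━━━━━━━━━━━━━━━━━━━┓      
esweeper                    ┃      
────────────────────────────┨      
■■■■■■                      ┃      
━━━━━━━━━━━━━━━━━━━━━━━┓    ┃      
                       ┃    ┃      
───────────────────────┨    ┃      
                      ▲┃    ┃      
uction"               █┃    ┃      
production"           ░┃    ┃      
80                    ░┃    ┃      
var/log"              ░┃    ┃      
= false               ░┃    ┃      
                      ░┃━━━━┛      
 4                    ░┃           
                      ▼┃           


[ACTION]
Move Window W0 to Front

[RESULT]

━━━━━━━━━━━━━━━━━━━━━━━━━━━━┓      
esweeper                    ┃      
────────────────────────────┨      
■■■■■■                      ┃      
■■■■■■                      ┃      
■■■■■■                      ┃      
■■■■■■                      ┃      
■■■■■■                      ┃      
■■■■■■                      ┃      
■■■■■■                      ┃      
■■■■■■                      ┃      
■■■■■■                      ┃      
■■■■■■                      ┃      
━━━━━━━━━━━━━━━━━━━━━━━━━━━━┛      
 4                    ░┃           
                      ▼┃           


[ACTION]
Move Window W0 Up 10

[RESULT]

■■■■■■                      ┃      
■■■■■■                      ┃      
■■■■■■                      ┃      
━━━━━━━━━━━━━━━━━━━━━━━━━━━━┛      
━━━━━━━━━━━━━━━━━━━━━━━┓           
                       ┃           
───────────────────────┨           
                      ▲┃           
uction"               █┃           
production"           ░┃           
80                    ░┃           
var/log"              ░┃           
= false               ░┃           
                      ░┃           
 4                    ░┃           
                      ▼┃           


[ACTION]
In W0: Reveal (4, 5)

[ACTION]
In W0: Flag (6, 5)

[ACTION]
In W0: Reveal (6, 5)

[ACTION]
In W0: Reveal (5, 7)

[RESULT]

■■■■✹■                      ┃      
✹■■■✹■                      ┃      
■✹■■■■                      ┃      
━━━━━━━━━━━━━━━━━━━━━━━━━━━━┛      
━━━━━━━━━━━━━━━━━━━━━━━┓           
                       ┃           
───────────────────────┨           
                      ▲┃           
uction"               █┃           
production"           ░┃           
80                    ░┃           
var/log"              ░┃           
= false               ░┃           
                      ░┃           
 4                    ░┃           
                      ▼┃           


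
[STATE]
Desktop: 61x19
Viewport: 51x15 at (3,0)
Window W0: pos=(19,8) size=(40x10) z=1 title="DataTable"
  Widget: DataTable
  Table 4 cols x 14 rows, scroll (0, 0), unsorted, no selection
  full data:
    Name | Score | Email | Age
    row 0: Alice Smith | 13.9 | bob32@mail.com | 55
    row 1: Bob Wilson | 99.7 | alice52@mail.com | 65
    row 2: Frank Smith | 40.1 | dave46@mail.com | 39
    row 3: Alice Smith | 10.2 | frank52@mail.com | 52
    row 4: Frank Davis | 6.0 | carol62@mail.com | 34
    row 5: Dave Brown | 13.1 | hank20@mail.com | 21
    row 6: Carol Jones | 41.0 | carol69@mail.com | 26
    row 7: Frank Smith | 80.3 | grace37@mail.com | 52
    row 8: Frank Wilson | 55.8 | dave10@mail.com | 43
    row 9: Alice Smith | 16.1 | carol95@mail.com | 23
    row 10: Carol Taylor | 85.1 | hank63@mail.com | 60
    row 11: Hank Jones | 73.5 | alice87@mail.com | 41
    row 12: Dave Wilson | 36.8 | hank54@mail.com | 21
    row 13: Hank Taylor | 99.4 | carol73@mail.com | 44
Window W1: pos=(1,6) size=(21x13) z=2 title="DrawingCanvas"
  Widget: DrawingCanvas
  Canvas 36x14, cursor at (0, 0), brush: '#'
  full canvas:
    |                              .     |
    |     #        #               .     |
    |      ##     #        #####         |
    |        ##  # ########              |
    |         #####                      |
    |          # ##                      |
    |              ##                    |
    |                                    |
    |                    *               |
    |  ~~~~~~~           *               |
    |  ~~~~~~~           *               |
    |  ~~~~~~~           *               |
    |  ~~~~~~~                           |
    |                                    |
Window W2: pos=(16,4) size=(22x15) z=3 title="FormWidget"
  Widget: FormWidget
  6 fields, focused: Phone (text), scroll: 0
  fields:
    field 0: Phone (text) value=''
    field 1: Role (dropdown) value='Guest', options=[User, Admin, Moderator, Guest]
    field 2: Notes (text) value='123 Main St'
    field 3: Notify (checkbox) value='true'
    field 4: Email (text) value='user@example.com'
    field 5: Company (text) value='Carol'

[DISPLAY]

                                                   
                                                   
                                                   
                                                   
             ┏━━━━━━━━━━━━━━━━━━━━┓                
             ┃ FormWidget         ┃                
━━━━━━━━━━━━━┠────────────────────┨                
DrawingCanvas┃> Phone:      [    ]┃                
─────────────┃  Role:       [Gue▼]┃━━━━━━━━━━━━━━━━
             ┃  Notes:      [123 ]┃                
    #        ┃  Notify:     [x]   ┃────────────────
     ##     #┃  Email:      [user]┃│Email          
       ##  # ┃  Company:    [Caro]┃┼───────────────
        #####┃                    ┃│bob32@mail.com 
         # ##┃                    ┃│alice52@mail.co


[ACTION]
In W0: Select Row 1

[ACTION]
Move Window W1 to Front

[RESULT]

                                                   
                                                   
                                                   
                                                   
             ┏━━━━━━━━━━━━━━━━━━━━┓                
             ┃ FormWidget         ┃                
━━━━━━━━━━━━━━━━━━┓───────────────┨                
DrawingCanvas     ┃ne:      [    ]┃                
──────────────────┨e:       [Gue▼]┃━━━━━━━━━━━━━━━━
                  ┃es:      [123 ]┃                
    #        #    ┃ify:     [x]   ┃────────────────
     ##     #     ┃il:      [user]┃│Email          
       ##  # #####┃pany:    [Caro]┃┼───────────────
        #####     ┃               ┃│bob32@mail.com 
         # ##     ┃               ┃│alice52@mail.co


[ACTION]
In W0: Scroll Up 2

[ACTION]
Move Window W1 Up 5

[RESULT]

                                                   
━━━━━━━━━━━━━━━━━━┓                                
DrawingCanvas     ┃                                
──────────────────┨                                
                  ┃━━━━━━━━━━━━━━━┓                
    #        #    ┃Widget         ┃                
     ##     #     ┃───────────────┨                
       ##  # #####┃ne:      [    ]┃                
        #####     ┃e:       [Gue▼]┃━━━━━━━━━━━━━━━━
         # ##     ┃es:      [123 ]┃                
             ##   ┃ify:     [x]   ┃────────────────
                  ┃il:      [user]┃│Email          
                  ┃pany:    [Caro]┃┼───────────────
━━━━━━━━━━━━━━━━━━┛               ┃│bob32@mail.com 
             ┃                    ┃│alice52@mail.co
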